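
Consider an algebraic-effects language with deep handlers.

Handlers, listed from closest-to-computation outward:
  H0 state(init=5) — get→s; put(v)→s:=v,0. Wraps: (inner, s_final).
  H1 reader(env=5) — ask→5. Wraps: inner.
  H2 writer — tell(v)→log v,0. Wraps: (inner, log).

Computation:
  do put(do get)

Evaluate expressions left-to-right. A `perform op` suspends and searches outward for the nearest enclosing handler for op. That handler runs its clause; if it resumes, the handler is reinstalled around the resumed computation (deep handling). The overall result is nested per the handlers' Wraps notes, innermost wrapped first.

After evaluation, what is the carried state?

Evaluation trace:
get @ H0 ⇒ 5
put(5) @ H0 ⇒ s:=5
H0 returns (0, 5)
H1 returns (0, 5)
H2 returns ((0, 5), ())
= ((0, 5), ())

Answer: 5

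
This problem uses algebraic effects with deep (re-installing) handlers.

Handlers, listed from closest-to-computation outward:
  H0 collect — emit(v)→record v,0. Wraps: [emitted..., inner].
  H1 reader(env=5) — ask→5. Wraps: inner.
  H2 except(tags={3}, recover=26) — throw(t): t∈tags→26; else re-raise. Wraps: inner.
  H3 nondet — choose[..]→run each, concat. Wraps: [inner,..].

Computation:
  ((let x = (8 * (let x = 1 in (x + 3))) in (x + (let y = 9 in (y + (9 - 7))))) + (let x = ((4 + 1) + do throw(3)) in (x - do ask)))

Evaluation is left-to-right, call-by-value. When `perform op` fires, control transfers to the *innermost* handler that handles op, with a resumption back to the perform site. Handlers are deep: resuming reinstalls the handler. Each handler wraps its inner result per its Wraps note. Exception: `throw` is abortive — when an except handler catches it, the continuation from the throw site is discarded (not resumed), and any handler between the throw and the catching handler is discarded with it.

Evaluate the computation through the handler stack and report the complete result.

Answer: [26]

Working:
throw(3) @ H2 caught ⇒ 26
H3 returns [26]
= [26]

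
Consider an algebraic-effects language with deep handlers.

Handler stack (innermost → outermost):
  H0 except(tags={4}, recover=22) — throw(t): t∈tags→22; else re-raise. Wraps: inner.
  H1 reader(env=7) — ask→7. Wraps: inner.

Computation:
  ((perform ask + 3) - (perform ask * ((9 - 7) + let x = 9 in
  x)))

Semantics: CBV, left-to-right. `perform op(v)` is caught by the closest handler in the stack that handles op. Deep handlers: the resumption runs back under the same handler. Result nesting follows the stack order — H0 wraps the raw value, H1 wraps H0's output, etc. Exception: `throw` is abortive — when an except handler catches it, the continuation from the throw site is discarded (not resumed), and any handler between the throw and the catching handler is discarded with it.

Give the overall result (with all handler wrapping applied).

Answer: -67

Working:
ask @ H1 ⇒ 7
ask @ H1 ⇒ 7
H0 returns -67
H1 returns -67
= -67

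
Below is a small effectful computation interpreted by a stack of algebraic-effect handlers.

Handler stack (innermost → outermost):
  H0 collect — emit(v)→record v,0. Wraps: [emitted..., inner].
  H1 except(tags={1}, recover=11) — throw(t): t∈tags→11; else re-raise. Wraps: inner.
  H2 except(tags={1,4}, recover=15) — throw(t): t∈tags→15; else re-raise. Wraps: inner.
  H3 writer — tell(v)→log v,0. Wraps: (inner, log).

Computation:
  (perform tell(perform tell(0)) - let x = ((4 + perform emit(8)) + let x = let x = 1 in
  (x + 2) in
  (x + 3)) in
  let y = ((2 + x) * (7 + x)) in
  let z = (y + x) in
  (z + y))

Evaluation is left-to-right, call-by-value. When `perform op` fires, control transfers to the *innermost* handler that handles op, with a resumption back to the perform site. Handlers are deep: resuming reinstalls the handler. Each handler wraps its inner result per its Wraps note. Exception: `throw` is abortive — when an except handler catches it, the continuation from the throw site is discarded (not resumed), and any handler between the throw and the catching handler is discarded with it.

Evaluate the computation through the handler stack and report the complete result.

Answer: ([8, -418], (0, 0))

Step-by-step:
tell(0) @ H3 ⇒ log+=0
tell(0) @ H3 ⇒ log+=0
emit(8) @ H0 ⇒ out+=8
H0 returns [8, -418]
H1 returns [8, -418]
H2 returns [8, -418]
H3 returns ([8, -418], (0, 0))
= ([8, -418], (0, 0))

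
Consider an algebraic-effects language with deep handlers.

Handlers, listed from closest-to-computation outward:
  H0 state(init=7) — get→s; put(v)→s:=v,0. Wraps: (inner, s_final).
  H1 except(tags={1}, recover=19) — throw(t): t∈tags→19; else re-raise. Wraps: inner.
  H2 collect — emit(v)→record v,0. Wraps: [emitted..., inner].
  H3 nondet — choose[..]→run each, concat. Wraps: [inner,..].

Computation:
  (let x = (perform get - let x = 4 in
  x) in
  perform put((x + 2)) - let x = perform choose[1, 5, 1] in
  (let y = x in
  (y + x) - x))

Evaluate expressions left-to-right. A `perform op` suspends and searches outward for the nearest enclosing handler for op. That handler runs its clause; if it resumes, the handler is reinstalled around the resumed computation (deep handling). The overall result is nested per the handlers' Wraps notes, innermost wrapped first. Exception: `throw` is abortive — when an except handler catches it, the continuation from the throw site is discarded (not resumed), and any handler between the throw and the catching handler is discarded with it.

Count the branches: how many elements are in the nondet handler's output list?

Answer: 3

Evaluation trace:
get @ H0 ⇒ 7
put(5) @ H0 ⇒ s:=5
choose[1, 5, 1] @ H3
  branch[0] choose=1:
    H0 returns (-1, 5)
    H1 returns (-1, 5)
    H2 returns [(-1, 5)]
    H3 returns [[(-1, 5)]]
  branch[1] choose=5:
    H0 returns (-5, 5)
    H1 returns (-5, 5)
    H2 returns [(-5, 5)]
    H3 returns [[(-5, 5)]]
  branch[2] choose=1:
    H0 returns (-1, 5)
    H1 returns (-1, 5)
    H2 returns [(-1, 5)]
    H3 returns [[(-1, 5)]]
= [[(-1, 5)], [(-5, 5)], [(-1, 5)]]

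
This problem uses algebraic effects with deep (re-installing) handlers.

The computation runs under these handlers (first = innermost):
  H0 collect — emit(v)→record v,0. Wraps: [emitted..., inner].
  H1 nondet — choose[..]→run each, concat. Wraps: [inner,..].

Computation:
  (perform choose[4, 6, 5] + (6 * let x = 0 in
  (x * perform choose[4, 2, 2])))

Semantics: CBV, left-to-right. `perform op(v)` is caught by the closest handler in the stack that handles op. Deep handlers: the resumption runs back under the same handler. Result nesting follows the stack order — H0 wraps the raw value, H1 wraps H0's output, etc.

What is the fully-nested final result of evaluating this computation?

Evaluation trace:
choose[4, 6, 5] @ H1
  branch[0] choose=4:
    choose[4, 2, 2] @ H1
      branch[0] choose=4:
        H0 returns [4]
        H1 returns [[4]]
      branch[1] choose=2:
        H0 returns [4]
        H1 returns [[4]]
      branch[2] choose=2:
        H0 returns [4]
        H1 returns [[4]]
  branch[1] choose=6:
    choose[4, 2, 2] @ H1
      branch[0] choose=4:
        H0 returns [6]
        H1 returns [[6]]
      branch[1] choose=2:
        H0 returns [6]
        H1 returns [[6]]
      branch[2] choose=2:
        H0 returns [6]
        H1 returns [[6]]
  branch[2] choose=5:
    choose[4, 2, 2] @ H1
      branch[0] choose=4:
        H0 returns [5]
        H1 returns [[5]]
      branch[1] choose=2:
        H0 returns [5]
        H1 returns [[5]]
      branch[2] choose=2:
        H0 returns [5]
        H1 returns [[5]]
= [[4], [4], [4], [6], [6], [6], [5], [5], [5]]

Answer: [[4], [4], [4], [6], [6], [6], [5], [5], [5]]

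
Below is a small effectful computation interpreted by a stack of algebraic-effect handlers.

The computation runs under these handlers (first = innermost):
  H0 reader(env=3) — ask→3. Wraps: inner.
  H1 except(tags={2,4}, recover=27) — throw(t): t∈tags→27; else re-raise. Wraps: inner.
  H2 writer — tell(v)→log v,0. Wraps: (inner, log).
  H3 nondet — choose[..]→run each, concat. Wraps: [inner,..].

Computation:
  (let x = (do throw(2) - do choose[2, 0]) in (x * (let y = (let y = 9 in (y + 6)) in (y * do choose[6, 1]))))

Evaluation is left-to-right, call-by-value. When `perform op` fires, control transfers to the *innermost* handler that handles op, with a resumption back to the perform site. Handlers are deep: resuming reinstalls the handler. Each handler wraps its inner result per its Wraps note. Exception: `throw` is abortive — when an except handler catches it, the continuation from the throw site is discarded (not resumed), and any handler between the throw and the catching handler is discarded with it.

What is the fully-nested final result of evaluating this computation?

Step-by-step:
throw(2) @ H1 caught ⇒ 27
H2 returns (27, ())
H3 returns [(27, ())]
= [(27, ())]

Answer: [(27, ())]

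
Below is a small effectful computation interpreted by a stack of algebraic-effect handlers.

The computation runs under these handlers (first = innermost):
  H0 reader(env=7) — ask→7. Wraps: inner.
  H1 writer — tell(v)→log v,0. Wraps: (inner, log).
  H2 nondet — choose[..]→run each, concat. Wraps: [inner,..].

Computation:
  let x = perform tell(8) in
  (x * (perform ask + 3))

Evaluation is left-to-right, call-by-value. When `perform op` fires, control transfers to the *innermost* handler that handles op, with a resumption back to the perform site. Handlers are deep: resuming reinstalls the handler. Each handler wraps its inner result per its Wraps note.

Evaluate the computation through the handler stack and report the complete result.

Answer: [(0, (8))]

Evaluation trace:
tell(8) @ H1 ⇒ log+=8
ask @ H0 ⇒ 7
H0 returns 0
H1 returns (0, (8))
H2 returns [(0, (8))]
= [(0, (8))]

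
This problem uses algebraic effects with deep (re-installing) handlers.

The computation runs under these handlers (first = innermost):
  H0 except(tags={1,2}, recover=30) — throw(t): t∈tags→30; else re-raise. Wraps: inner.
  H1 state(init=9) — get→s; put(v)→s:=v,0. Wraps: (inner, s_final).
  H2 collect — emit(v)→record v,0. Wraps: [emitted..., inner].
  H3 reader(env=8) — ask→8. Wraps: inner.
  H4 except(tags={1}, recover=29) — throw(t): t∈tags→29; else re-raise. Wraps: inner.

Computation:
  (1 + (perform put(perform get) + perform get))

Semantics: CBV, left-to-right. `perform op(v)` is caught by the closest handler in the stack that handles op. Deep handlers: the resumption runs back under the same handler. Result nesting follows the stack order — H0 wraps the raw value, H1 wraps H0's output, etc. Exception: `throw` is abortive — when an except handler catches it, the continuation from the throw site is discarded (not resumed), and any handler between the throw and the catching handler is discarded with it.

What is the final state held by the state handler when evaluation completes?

Step-by-step:
get @ H1 ⇒ 9
put(9) @ H1 ⇒ s:=9
get @ H1 ⇒ 9
H0 returns 10
H1 returns (10, 9)
H2 returns [(10, 9)]
H3 returns [(10, 9)]
H4 returns [(10, 9)]
= [(10, 9)]

Answer: 9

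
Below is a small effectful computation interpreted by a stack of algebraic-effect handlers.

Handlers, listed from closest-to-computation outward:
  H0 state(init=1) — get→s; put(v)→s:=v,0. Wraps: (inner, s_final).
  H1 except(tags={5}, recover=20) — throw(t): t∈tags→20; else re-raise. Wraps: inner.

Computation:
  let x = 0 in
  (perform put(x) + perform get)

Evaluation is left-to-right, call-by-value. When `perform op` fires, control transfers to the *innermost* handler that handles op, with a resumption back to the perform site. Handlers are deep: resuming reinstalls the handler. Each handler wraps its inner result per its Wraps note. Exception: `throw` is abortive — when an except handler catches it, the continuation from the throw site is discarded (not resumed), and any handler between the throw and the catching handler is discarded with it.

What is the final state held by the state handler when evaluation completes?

Step-by-step:
put(0) @ H0 ⇒ s:=0
get @ H0 ⇒ 0
H0 returns (0, 0)
H1 returns (0, 0)
= (0, 0)

Answer: 0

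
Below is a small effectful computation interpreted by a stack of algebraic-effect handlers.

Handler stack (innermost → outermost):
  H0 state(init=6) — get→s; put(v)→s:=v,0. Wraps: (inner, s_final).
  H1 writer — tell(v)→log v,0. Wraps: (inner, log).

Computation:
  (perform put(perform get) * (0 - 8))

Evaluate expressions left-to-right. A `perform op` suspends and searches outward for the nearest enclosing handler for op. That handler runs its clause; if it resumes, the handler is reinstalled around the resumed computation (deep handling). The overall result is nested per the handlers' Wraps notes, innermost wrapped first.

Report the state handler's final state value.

Answer: 6

Step-by-step:
get @ H0 ⇒ 6
put(6) @ H0 ⇒ s:=6
H0 returns (0, 6)
H1 returns ((0, 6), ())
= ((0, 6), ())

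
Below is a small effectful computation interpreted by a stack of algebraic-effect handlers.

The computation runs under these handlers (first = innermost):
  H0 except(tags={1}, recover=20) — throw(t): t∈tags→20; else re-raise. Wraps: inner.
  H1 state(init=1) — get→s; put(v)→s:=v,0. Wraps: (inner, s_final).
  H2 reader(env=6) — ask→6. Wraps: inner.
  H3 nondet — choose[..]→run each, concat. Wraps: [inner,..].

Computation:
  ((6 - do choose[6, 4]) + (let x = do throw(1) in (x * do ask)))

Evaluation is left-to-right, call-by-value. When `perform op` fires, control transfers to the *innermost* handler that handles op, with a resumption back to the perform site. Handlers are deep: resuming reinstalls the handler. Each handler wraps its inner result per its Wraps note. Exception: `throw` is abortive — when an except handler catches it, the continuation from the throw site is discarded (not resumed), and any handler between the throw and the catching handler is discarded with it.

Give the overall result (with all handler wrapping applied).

Step-by-step:
choose[6, 4] @ H3
  branch[0] choose=6:
    throw(1) @ H0 caught ⇒ 20
    H1 returns (20, 1)
    H2 returns (20, 1)
    H3 returns [(20, 1)]
  branch[1] choose=4:
    throw(1) @ H0 caught ⇒ 20
    H1 returns (20, 1)
    H2 returns (20, 1)
    H3 returns [(20, 1)]
= [(20, 1), (20, 1)]

Answer: [(20, 1), (20, 1)]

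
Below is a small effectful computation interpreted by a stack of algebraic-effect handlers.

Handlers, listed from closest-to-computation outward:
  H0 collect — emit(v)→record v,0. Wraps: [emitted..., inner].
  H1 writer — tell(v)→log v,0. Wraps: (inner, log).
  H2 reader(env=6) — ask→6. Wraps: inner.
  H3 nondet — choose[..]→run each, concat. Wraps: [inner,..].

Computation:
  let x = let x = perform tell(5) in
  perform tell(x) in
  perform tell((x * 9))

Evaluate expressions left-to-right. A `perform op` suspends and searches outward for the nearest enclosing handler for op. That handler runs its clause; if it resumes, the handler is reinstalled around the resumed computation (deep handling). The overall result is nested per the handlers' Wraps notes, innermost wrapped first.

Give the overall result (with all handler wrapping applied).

Working:
tell(5) @ H1 ⇒ log+=5
tell(0) @ H1 ⇒ log+=0
tell(0) @ H1 ⇒ log+=0
H0 returns [0]
H1 returns ([0], (5, 0, 0))
H2 returns ([0], (5, 0, 0))
H3 returns [([0], (5, 0, 0))]
= [([0], (5, 0, 0))]

Answer: [([0], (5, 0, 0))]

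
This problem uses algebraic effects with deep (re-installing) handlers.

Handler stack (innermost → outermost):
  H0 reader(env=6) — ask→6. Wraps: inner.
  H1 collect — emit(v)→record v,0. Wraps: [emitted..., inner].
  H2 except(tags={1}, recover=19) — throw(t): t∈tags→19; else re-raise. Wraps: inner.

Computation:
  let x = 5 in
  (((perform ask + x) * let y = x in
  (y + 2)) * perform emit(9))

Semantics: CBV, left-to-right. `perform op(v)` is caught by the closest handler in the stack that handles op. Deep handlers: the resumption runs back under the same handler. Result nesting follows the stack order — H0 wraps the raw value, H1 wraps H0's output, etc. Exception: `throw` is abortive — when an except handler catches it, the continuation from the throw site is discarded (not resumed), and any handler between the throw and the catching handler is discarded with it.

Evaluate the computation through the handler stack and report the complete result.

Answer: [9, 0]

Working:
ask @ H0 ⇒ 6
emit(9) @ H1 ⇒ out+=9
H0 returns 0
H1 returns [9, 0]
H2 returns [9, 0]
= [9, 0]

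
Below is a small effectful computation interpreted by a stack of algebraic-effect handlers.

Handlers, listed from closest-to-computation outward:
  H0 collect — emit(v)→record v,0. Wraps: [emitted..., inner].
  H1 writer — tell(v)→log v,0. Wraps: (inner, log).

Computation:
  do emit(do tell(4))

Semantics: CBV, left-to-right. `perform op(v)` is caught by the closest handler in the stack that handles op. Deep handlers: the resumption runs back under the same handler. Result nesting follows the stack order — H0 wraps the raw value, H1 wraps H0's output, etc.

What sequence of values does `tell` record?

Answer: (4)

Working:
tell(4) @ H1 ⇒ log+=4
emit(0) @ H0 ⇒ out+=0
H0 returns [0, 0]
H1 returns ([0, 0], (4))
= ([0, 0], (4))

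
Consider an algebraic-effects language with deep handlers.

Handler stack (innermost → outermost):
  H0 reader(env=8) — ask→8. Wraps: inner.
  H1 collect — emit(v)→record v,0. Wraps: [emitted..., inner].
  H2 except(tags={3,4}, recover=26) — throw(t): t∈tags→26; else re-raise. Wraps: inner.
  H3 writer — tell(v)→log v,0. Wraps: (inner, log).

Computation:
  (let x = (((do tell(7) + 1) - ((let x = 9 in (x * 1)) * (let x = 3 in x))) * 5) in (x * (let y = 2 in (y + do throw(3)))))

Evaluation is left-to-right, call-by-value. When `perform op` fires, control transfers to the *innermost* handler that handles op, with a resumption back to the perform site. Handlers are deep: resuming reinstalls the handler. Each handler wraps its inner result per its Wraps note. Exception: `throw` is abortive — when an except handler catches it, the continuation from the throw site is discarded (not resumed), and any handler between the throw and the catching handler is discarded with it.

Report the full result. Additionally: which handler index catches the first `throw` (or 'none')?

Answer: (26, (7)) ; first throw caught by: H2

Working:
tell(7) @ H3 ⇒ log+=7
throw(3) @ H2 caught ⇒ 26
H3 returns (26, (7))
= (26, (7))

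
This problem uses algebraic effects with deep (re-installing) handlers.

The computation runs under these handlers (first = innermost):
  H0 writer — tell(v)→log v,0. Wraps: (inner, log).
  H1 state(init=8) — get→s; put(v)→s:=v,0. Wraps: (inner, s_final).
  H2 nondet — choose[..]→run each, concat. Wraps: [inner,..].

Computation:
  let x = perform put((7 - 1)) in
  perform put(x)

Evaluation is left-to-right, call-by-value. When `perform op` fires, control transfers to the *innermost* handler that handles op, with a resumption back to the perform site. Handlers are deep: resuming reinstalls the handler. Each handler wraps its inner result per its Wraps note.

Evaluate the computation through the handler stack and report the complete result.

Answer: [((0, ()), 0)]

Working:
put(6) @ H1 ⇒ s:=6
put(0) @ H1 ⇒ s:=0
H0 returns (0, ())
H1 returns ((0, ()), 0)
H2 returns [((0, ()), 0)]
= [((0, ()), 0)]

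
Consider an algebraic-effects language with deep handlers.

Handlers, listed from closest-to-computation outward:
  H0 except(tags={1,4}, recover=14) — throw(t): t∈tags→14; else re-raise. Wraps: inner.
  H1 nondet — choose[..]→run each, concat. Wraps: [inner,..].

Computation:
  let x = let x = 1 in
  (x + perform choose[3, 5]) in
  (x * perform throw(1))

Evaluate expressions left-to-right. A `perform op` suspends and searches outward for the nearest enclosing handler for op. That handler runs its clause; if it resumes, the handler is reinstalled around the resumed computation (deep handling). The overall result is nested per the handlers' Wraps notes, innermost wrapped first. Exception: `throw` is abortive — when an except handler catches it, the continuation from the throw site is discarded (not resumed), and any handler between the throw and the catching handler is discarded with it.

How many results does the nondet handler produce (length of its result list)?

Answer: 2

Working:
choose[3, 5] @ H1
  branch[0] choose=3:
    throw(1) @ H0 caught ⇒ 14
    H1 returns [14]
  branch[1] choose=5:
    throw(1) @ H0 caught ⇒ 14
    H1 returns [14]
= [14, 14]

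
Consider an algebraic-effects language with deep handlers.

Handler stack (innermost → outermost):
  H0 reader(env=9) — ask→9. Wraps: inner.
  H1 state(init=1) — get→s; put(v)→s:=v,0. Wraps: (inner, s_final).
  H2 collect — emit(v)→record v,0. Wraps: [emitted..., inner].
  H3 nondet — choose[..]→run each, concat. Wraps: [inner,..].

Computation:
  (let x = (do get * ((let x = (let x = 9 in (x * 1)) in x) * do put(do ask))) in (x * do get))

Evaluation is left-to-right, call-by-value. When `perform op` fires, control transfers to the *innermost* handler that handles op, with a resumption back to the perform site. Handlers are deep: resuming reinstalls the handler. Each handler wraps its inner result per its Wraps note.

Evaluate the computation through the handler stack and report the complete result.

Evaluation trace:
get @ H1 ⇒ 1
ask @ H0 ⇒ 9
put(9) @ H1 ⇒ s:=9
get @ H1 ⇒ 9
H0 returns 0
H1 returns (0, 9)
H2 returns [(0, 9)]
H3 returns [[(0, 9)]]
= [[(0, 9)]]

Answer: [[(0, 9)]]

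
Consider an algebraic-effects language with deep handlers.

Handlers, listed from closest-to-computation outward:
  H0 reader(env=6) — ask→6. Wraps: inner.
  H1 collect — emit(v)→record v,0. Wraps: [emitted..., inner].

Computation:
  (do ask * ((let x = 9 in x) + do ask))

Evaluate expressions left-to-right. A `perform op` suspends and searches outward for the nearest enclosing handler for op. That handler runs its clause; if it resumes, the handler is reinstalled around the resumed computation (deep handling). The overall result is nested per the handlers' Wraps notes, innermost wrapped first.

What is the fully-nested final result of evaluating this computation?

Evaluation trace:
ask @ H0 ⇒ 6
ask @ H0 ⇒ 6
H0 returns 90
H1 returns [90]
= [90]

Answer: [90]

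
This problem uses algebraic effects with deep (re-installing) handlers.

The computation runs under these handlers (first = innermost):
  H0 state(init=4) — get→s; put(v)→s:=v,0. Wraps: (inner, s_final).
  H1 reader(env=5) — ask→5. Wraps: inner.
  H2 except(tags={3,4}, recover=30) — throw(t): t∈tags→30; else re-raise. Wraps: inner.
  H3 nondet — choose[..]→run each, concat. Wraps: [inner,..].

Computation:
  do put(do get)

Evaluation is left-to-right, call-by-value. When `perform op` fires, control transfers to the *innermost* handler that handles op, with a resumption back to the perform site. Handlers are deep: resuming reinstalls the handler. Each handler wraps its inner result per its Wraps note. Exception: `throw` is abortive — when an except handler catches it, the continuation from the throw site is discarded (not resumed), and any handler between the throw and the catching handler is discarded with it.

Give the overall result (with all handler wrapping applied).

Step-by-step:
get @ H0 ⇒ 4
put(4) @ H0 ⇒ s:=4
H0 returns (0, 4)
H1 returns (0, 4)
H2 returns (0, 4)
H3 returns [(0, 4)]
= [(0, 4)]

Answer: [(0, 4)]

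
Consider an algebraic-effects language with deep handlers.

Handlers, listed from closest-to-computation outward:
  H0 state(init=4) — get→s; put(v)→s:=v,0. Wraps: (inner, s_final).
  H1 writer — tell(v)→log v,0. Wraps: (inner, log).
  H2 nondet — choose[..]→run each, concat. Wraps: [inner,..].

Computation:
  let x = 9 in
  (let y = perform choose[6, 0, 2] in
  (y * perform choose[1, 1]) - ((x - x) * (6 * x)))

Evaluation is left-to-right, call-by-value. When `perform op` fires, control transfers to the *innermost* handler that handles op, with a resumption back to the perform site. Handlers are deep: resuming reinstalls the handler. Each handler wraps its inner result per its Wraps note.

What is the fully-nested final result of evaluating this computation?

Working:
choose[6, 0, 2] @ H2
  branch[0] choose=6:
    choose[1, 1] @ H2
      branch[0] choose=1:
        H0 returns (6, 4)
        H1 returns ((6, 4), ())
        H2 returns [((6, 4), ())]
      branch[1] choose=1:
        H0 returns (6, 4)
        H1 returns ((6, 4), ())
        H2 returns [((6, 4), ())]
  branch[1] choose=0:
    choose[1, 1] @ H2
      branch[0] choose=1:
        H0 returns (0, 4)
        H1 returns ((0, 4), ())
        H2 returns [((0, 4), ())]
      branch[1] choose=1:
        H0 returns (0, 4)
        H1 returns ((0, 4), ())
        H2 returns [((0, 4), ())]
  branch[2] choose=2:
    choose[1, 1] @ H2
      branch[0] choose=1:
        H0 returns (2, 4)
        H1 returns ((2, 4), ())
        H2 returns [((2, 4), ())]
      branch[1] choose=1:
        H0 returns (2, 4)
        H1 returns ((2, 4), ())
        H2 returns [((2, 4), ())]
= [((6, 4), ()), ((6, 4), ()), ((0, 4), ()), ((0, 4), ()), ((2, 4), ()), ((2, 4), ())]

Answer: [((6, 4), ()), ((6, 4), ()), ((0, 4), ()), ((0, 4), ()), ((2, 4), ()), ((2, 4), ())]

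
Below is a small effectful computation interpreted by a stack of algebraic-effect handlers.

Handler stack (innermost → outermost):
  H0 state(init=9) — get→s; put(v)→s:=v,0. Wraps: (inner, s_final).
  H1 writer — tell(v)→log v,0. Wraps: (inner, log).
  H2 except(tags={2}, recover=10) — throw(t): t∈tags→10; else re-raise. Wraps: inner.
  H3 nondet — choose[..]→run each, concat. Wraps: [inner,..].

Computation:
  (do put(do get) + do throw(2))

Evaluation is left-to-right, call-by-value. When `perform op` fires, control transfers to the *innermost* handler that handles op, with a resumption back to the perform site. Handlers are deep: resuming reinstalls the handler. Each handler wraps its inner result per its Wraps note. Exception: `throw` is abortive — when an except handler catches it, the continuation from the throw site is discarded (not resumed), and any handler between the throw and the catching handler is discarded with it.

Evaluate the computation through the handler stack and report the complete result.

Working:
get @ H0 ⇒ 9
put(9) @ H0 ⇒ s:=9
throw(2) @ H2 caught ⇒ 10
H3 returns [10]
= [10]

Answer: [10]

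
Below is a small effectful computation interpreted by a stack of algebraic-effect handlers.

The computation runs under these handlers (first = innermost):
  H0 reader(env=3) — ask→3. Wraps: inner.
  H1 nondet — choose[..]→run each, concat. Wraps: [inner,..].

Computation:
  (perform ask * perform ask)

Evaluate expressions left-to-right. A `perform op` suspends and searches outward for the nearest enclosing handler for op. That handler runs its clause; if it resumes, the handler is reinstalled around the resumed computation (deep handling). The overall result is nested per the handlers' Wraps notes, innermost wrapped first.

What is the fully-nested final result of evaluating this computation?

Answer: [9]

Evaluation trace:
ask @ H0 ⇒ 3
ask @ H0 ⇒ 3
H0 returns 9
H1 returns [9]
= [9]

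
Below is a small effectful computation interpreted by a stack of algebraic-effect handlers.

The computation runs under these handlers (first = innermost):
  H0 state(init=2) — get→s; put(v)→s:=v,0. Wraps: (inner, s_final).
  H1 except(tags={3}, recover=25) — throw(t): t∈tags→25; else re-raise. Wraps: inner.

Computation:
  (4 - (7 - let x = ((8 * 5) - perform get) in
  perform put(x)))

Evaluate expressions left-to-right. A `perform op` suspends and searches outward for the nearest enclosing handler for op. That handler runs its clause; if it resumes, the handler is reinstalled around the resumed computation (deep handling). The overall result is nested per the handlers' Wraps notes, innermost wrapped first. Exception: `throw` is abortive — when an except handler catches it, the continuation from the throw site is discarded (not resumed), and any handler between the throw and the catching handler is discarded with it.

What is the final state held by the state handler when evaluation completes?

Answer: 38

Step-by-step:
get @ H0 ⇒ 2
put(38) @ H0 ⇒ s:=38
H0 returns (-3, 38)
H1 returns (-3, 38)
= (-3, 38)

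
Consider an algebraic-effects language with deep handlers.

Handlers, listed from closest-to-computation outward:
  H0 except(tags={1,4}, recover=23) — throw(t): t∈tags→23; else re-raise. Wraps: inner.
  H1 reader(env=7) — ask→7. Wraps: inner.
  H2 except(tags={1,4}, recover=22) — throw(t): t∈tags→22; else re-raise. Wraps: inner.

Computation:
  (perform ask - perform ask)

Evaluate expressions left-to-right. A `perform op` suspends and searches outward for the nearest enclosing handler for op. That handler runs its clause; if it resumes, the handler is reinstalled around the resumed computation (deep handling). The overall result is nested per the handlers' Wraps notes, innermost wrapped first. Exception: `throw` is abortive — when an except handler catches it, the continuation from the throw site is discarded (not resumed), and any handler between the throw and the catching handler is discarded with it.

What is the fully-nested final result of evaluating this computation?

Answer: 0

Step-by-step:
ask @ H1 ⇒ 7
ask @ H1 ⇒ 7
H0 returns 0
H1 returns 0
H2 returns 0
= 0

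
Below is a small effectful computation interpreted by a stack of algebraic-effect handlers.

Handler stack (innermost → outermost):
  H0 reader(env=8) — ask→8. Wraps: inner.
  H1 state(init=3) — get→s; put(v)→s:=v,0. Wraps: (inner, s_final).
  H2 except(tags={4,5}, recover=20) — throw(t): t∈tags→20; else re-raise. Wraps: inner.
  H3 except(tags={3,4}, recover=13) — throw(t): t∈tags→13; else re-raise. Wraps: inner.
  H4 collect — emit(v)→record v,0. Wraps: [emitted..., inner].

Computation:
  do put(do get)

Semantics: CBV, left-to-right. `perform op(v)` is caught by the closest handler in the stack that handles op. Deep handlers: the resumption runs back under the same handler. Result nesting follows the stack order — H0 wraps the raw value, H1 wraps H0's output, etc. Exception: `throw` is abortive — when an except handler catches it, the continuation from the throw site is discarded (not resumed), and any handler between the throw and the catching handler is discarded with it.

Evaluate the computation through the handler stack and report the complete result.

Step-by-step:
get @ H1 ⇒ 3
put(3) @ H1 ⇒ s:=3
H0 returns 0
H1 returns (0, 3)
H2 returns (0, 3)
H3 returns (0, 3)
H4 returns [(0, 3)]
= [(0, 3)]

Answer: [(0, 3)]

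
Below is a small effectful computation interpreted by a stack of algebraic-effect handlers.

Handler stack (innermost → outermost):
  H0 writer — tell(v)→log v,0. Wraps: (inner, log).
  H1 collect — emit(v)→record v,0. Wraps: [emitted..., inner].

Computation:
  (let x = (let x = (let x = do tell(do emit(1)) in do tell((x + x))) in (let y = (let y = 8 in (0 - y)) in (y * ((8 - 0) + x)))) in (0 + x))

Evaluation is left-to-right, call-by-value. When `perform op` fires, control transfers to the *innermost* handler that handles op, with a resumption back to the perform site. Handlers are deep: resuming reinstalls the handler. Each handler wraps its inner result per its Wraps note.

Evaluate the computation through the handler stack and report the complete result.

Working:
emit(1) @ H1 ⇒ out+=1
tell(0) @ H0 ⇒ log+=0
tell(0) @ H0 ⇒ log+=0
H0 returns (-64, (0, 0))
H1 returns [1, (-64, (0, 0))]
= [1, (-64, (0, 0))]

Answer: [1, (-64, (0, 0))]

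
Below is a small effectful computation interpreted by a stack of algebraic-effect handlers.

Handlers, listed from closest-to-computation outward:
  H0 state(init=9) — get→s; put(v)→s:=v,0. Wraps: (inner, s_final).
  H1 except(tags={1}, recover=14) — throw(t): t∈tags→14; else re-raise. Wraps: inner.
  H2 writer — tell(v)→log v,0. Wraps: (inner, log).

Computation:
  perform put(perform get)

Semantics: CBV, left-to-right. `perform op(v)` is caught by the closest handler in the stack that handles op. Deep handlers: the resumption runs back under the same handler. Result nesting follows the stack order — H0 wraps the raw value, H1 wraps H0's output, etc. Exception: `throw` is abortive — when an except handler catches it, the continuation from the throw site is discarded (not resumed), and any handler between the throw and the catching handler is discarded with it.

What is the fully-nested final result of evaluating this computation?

Step-by-step:
get @ H0 ⇒ 9
put(9) @ H0 ⇒ s:=9
H0 returns (0, 9)
H1 returns (0, 9)
H2 returns ((0, 9), ())
= ((0, 9), ())

Answer: ((0, 9), ())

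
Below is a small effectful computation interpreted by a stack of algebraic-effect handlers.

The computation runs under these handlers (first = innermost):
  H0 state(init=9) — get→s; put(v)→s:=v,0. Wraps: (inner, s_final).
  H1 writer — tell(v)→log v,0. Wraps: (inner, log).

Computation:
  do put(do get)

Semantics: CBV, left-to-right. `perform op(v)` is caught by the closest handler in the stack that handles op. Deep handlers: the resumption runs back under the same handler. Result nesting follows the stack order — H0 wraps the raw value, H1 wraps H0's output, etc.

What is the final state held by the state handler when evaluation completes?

Working:
get @ H0 ⇒ 9
put(9) @ H0 ⇒ s:=9
H0 returns (0, 9)
H1 returns ((0, 9), ())
= ((0, 9), ())

Answer: 9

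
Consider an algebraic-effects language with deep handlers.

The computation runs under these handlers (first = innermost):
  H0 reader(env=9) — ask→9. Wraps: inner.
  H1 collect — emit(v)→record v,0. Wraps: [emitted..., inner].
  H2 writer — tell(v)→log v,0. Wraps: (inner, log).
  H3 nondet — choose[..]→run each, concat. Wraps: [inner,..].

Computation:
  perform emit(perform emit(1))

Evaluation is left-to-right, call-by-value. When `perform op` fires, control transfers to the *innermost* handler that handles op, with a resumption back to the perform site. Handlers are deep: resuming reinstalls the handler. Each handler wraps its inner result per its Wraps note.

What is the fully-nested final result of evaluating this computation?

Working:
emit(1) @ H1 ⇒ out+=1
emit(0) @ H1 ⇒ out+=0
H0 returns 0
H1 returns [1, 0, 0]
H2 returns ([1, 0, 0], ())
H3 returns [([1, 0, 0], ())]
= [([1, 0, 0], ())]

Answer: [([1, 0, 0], ())]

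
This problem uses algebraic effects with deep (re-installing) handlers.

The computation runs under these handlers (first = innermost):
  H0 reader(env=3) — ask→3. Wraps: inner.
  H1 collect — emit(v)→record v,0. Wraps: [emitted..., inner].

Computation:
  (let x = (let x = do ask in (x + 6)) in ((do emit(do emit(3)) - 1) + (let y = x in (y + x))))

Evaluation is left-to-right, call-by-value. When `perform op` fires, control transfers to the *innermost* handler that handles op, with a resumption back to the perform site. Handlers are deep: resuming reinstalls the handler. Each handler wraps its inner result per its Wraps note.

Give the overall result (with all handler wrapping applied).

Step-by-step:
ask @ H0 ⇒ 3
emit(3) @ H1 ⇒ out+=3
emit(0) @ H1 ⇒ out+=0
H0 returns 17
H1 returns [3, 0, 17]
= [3, 0, 17]

Answer: [3, 0, 17]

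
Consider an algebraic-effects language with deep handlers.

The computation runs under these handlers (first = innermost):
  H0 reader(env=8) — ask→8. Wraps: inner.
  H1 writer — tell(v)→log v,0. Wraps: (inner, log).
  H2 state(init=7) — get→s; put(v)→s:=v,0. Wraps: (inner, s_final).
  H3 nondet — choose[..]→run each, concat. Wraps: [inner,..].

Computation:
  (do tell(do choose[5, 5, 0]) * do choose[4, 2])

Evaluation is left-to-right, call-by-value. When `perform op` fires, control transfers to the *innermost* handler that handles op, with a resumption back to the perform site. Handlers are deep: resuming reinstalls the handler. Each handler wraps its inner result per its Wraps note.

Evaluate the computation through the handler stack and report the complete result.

Working:
choose[5, 5, 0] @ H3
  branch[0] choose=5:
    tell(5) @ H1 ⇒ log+=5
    choose[4, 2] @ H3
      branch[0] choose=4:
        H0 returns 0
        H1 returns (0, (5))
        H2 returns ((0, (5)), 7)
        H3 returns [((0, (5)), 7)]
      branch[1] choose=2:
        H0 returns 0
        H1 returns (0, (5))
        H2 returns ((0, (5)), 7)
        H3 returns [((0, (5)), 7)]
  branch[1] choose=5:
    tell(5) @ H1 ⇒ log+=5
    choose[4, 2] @ H3
      branch[0] choose=4:
        H0 returns 0
        H1 returns (0, (5))
        H2 returns ((0, (5)), 7)
        H3 returns [((0, (5)), 7)]
      branch[1] choose=2:
        H0 returns 0
        H1 returns (0, (5))
        H2 returns ((0, (5)), 7)
        H3 returns [((0, (5)), 7)]
  branch[2] choose=0:
    tell(0) @ H1 ⇒ log+=0
    choose[4, 2] @ H3
      branch[0] choose=4:
        H0 returns 0
        H1 returns (0, (0))
        H2 returns ((0, (0)), 7)
        H3 returns [((0, (0)), 7)]
      branch[1] choose=2:
        H0 returns 0
        H1 returns (0, (0))
        H2 returns ((0, (0)), 7)
        H3 returns [((0, (0)), 7)]
= [((0, (5)), 7), ((0, (5)), 7), ((0, (5)), 7), ((0, (5)), 7), ((0, (0)), 7), ((0, (0)), 7)]

Answer: [((0, (5)), 7), ((0, (5)), 7), ((0, (5)), 7), ((0, (5)), 7), ((0, (0)), 7), ((0, (0)), 7)]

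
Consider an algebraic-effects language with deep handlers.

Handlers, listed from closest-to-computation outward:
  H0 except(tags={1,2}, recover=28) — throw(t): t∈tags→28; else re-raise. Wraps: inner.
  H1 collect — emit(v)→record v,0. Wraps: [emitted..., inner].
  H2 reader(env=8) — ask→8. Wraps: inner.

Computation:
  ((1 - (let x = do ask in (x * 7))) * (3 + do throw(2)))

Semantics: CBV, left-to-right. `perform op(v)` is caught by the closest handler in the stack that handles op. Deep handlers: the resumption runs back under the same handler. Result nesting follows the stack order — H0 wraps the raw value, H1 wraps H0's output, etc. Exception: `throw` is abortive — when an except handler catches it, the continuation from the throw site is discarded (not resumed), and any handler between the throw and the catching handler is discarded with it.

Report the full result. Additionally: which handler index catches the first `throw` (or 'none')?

Step-by-step:
ask @ H2 ⇒ 8
throw(2) @ H0 caught ⇒ 28
H1 returns [28]
H2 returns [28]
= [28]

Answer: [28] ; first throw caught by: H0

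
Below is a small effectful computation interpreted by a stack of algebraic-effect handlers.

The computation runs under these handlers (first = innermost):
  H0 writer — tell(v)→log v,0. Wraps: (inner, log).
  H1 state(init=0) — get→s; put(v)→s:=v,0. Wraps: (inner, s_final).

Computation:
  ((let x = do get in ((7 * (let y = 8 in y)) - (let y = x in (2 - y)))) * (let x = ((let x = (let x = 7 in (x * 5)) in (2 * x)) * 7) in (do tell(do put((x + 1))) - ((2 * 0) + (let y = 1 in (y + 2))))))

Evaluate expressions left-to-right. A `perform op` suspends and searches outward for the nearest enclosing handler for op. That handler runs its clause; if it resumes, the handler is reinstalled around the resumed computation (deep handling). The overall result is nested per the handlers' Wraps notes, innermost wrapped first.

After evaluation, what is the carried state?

Answer: 491

Step-by-step:
get @ H1 ⇒ 0
put(491) @ H1 ⇒ s:=491
tell(0) @ H0 ⇒ log+=0
H0 returns (-162, (0))
H1 returns ((-162, (0)), 491)
= ((-162, (0)), 491)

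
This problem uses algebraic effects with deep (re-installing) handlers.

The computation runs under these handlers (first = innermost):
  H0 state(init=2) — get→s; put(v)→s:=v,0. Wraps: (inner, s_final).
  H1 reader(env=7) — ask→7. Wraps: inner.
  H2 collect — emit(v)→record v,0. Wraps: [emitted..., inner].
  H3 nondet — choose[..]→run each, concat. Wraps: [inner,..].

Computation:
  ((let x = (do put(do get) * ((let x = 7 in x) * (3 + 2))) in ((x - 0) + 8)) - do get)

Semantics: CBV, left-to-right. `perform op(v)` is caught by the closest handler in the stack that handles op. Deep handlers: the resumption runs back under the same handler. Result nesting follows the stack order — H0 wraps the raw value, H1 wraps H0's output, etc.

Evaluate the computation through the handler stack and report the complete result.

Step-by-step:
get @ H0 ⇒ 2
put(2) @ H0 ⇒ s:=2
get @ H0 ⇒ 2
H0 returns (6, 2)
H1 returns (6, 2)
H2 returns [(6, 2)]
H3 returns [[(6, 2)]]
= [[(6, 2)]]

Answer: [[(6, 2)]]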